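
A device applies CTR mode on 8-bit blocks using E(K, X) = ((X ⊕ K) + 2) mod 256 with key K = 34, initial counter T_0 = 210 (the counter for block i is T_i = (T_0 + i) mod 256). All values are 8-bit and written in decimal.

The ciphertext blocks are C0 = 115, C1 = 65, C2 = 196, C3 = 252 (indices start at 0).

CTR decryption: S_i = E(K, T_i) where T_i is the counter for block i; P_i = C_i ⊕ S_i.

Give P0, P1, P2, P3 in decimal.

P0: T = 210, S = E(K, T) = 242; 115 ⊕ 242 = 129.
P1: T = 211, S = E(K, T) = 243; 65 ⊕ 243 = 178.
P2: T = 212, S = E(K, T) = 248; 196 ⊕ 248 = 60.
P3: T = 213, S = E(K, T) = 249; 252 ⊕ 249 = 5.

P0 = 129, P1 = 178, P2 = 60, P3 = 5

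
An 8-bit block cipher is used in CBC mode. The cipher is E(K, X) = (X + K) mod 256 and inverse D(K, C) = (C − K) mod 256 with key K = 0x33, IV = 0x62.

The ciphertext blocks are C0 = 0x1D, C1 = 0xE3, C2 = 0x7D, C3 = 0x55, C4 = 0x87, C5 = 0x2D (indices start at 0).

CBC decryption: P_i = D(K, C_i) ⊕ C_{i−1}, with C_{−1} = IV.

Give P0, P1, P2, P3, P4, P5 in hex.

P0: D(K, 0x1D) = 0xEA; 0xEA ⊕ 0x62 = 0x88.
P1: D(K, 0xE3) = 0xB0; 0xB0 ⊕ 0x1D = 0xAD.
P2: D(K, 0x7D) = 0x4A; 0x4A ⊕ 0xE3 = 0xA9.
P3: D(K, 0x55) = 0x22; 0x22 ⊕ 0x7D = 0x5F.
P4: D(K, 0x87) = 0x54; 0x54 ⊕ 0x55 = 0x01.
P5: D(K, 0x2D) = 0xFA; 0xFA ⊕ 0x87 = 0x7D.

P0 = 0x88, P1 = 0xAD, P2 = 0xA9, P3 = 0x5F, P4 = 0x01, P5 = 0x7D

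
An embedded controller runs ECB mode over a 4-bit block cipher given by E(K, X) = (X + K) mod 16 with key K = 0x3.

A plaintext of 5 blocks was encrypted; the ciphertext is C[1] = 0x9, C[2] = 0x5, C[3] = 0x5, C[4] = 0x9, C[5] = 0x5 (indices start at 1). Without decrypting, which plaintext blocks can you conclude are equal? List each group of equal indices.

P[1] = P[4]; P[2] = P[3] = P[5]

ECB encrypts each block independently with the same key, so equal ciphertext blocks imply equal plaintext blocks.
C[1] = C[4] = 0x9, so P[1] = P[4].
C[2] = C[3] = C[5] = 0x5, so P[2] = P[3] = P[5].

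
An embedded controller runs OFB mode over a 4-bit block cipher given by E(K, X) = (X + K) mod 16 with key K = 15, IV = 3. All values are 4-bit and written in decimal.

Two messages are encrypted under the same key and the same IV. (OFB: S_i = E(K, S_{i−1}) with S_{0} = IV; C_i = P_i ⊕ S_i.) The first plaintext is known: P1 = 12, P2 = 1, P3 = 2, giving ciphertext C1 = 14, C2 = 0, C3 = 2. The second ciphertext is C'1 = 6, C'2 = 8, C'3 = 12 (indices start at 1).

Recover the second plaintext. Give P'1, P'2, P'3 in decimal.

P'1 = 4, P'2 = 9, P'3 = 12

In OFB with a reused IV, both messages share the same keystream S_i, so C_i ⊕ C'_i = P_i ⊕ P'_i and thus P'_i = P_i ⊕ C_i ⊕ C'_i.
P'1: 12 ⊕ 14 ⊕ 6 = 4.
P'2: 1 ⊕ 0 ⊕ 8 = 9.
P'3: 2 ⊕ 2 ⊕ 12 = 12.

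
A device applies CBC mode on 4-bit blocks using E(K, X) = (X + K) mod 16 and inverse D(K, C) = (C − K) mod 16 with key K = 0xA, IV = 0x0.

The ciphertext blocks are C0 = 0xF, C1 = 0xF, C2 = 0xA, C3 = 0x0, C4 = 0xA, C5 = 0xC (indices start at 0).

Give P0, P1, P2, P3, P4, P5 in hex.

P0 = 0x5, P1 = 0xA, P2 = 0xF, P3 = 0xC, P4 = 0x0, P5 = 0x8

CBC decryption: P_i = D(K, C_i) ⊕ C_{i−1}, with C_{−1} = IV.
P0: D(K, 0xF) = 0x5; 0x5 ⊕ 0x0 = 0x5.
P1: D(K, 0xF) = 0x5; 0x5 ⊕ 0xF = 0xA.
P2: D(K, 0xA) = 0x0; 0x0 ⊕ 0xF = 0xF.
P3: D(K, 0x0) = 0x6; 0x6 ⊕ 0xA = 0xC.
P4: D(K, 0xA) = 0x0; 0x0 ⊕ 0x0 = 0x0.
P5: D(K, 0xC) = 0x2; 0x2 ⊕ 0xA = 0x8.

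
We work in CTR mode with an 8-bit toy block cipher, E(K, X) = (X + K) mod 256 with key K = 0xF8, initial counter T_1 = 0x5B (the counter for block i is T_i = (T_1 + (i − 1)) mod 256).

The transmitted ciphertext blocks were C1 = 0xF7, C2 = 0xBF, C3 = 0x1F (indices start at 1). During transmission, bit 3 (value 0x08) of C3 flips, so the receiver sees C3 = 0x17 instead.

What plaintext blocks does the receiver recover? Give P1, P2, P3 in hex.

CTR decryption: S_i = E(K, T_i) where T_i is the counter for block i; P_i = C_i ⊕ S_i.
Only C3 changed, to 0x17. In CTR, a change in C_i flips the same bit in P_i only; the keystream is unaffected. Decrypting the received ciphertext:
P1: T = 0x5B, S = E(K, T) = 0x53; 0xF7 ⊕ 0x53 = 0xA4.
P2: T = 0x5C, S = E(K, T) = 0x54; 0xBF ⊕ 0x54 = 0xEB.
P3: T = 0x5D, S = E(K, T) = 0x55; 0x17 ⊕ 0x55 = 0x42.
Blocks that differ from the original plaintext: P3.

P1 = 0xA4, P2 = 0xEB, P3 = 0x42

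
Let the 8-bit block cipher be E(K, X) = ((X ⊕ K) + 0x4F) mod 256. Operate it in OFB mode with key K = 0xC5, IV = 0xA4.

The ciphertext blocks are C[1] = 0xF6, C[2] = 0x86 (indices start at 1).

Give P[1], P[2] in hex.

OFB decryption: S_i = E(K, S_{i−1}) with S_{0} = IV; P_i = C_i ⊕ S_i.
P[1]: S = E(K, 0xA4) = 0xB0; 0xF6 ⊕ 0xB0 = 0x46.
P[2]: S = E(K, 0xB0) = 0xC4; 0x86 ⊕ 0xC4 = 0x42.

P[1] = 0x46, P[2] = 0x42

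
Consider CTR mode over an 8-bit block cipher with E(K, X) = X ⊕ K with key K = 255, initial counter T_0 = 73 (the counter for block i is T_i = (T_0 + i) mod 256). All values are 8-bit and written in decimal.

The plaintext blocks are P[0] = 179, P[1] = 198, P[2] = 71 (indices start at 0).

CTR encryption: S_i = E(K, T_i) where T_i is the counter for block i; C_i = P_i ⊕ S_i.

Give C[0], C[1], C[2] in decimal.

C[0] = 5, C[1] = 115, C[2] = 243

C[0]: T = 73, S = E(K, T) = 182; 179 ⊕ 182 = 5.
C[1]: T = 74, S = E(K, T) = 181; 198 ⊕ 181 = 115.
C[2]: T = 75, S = E(K, T) = 180; 71 ⊕ 180 = 243.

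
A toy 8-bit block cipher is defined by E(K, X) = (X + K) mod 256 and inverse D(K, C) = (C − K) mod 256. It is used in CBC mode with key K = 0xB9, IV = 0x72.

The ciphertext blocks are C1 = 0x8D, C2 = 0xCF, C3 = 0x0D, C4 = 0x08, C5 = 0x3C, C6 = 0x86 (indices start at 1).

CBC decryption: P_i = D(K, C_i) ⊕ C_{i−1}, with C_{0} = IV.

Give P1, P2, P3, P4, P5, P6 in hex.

P1 = 0xA6, P2 = 0x9B, P3 = 0x9B, P4 = 0x42, P5 = 0x8B, P6 = 0xF1

P1: D(K, 0x8D) = 0xD4; 0xD4 ⊕ 0x72 = 0xA6.
P2: D(K, 0xCF) = 0x16; 0x16 ⊕ 0x8D = 0x9B.
P3: D(K, 0x0D) = 0x54; 0x54 ⊕ 0xCF = 0x9B.
P4: D(K, 0x08) = 0x4F; 0x4F ⊕ 0x0D = 0x42.
P5: D(K, 0x3C) = 0x83; 0x83 ⊕ 0x08 = 0x8B.
P6: D(K, 0x86) = 0xCD; 0xCD ⊕ 0x3C = 0xF1.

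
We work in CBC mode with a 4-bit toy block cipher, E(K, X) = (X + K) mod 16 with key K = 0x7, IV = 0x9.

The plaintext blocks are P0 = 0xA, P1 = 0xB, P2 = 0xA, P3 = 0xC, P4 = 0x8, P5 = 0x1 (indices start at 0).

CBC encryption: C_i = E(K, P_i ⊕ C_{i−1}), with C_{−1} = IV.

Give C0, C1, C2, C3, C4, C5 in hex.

C0 = 0xA, C1 = 0x8, C2 = 0x9, C3 = 0xC, C4 = 0xB, C5 = 0x1

C0: P0 ⊕ 0x9 = 0x3; E(K, 0x3) = 0xA.
C1: P1 ⊕ 0xA = 0x1; E(K, 0x1) = 0x8.
C2: P2 ⊕ 0x8 = 0x2; E(K, 0x2) = 0x9.
C3: P3 ⊕ 0x9 = 0x5; E(K, 0x5) = 0xC.
C4: P4 ⊕ 0xC = 0x4; E(K, 0x4) = 0xB.
C5: P5 ⊕ 0xB = 0xA; E(K, 0xA) = 0x1.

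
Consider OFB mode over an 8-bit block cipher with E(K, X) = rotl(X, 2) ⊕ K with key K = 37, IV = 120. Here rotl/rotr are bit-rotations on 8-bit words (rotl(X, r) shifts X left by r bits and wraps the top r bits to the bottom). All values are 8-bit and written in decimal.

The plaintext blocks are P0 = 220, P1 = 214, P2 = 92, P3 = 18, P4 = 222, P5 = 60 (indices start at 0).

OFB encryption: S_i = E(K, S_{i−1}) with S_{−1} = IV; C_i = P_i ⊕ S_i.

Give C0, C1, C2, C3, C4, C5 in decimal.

C0 = 24, C1 = 224, C2 = 161, C3 = 192, C4 = 176, C5 = 160

C0: S = E(K, 120) = 196; 220 ⊕ 196 = 24.
C1: S = E(K, 196) = 54; 214 ⊕ 54 = 224.
C2: S = E(K, 54) = 253; 92 ⊕ 253 = 161.
C3: S = E(K, 253) = 210; 18 ⊕ 210 = 192.
C4: S = E(K, 210) = 110; 222 ⊕ 110 = 176.
C5: S = E(K, 110) = 156; 60 ⊕ 156 = 160.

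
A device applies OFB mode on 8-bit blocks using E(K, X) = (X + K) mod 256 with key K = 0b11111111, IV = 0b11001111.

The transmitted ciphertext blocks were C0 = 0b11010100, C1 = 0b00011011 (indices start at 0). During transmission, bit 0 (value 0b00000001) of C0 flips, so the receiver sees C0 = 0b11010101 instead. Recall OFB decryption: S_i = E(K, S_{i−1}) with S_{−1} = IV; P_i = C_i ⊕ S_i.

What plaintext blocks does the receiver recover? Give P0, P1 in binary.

Only C0 changed, to 0b11010101. In OFB, a change in C_i flips the same bit in P_i only; the keystream is unaffected. Decrypting the received ciphertext:
P0: S = E(K, 0b11001111) = 0b11001110; 0b11010101 ⊕ 0b11001110 = 0b00011011.
P1: S = E(K, 0b11001110) = 0b11001101; 0b00011011 ⊕ 0b11001101 = 0b11010110.
Blocks that differ from the original plaintext: P0.

P0 = 0b00011011, P1 = 0b11010110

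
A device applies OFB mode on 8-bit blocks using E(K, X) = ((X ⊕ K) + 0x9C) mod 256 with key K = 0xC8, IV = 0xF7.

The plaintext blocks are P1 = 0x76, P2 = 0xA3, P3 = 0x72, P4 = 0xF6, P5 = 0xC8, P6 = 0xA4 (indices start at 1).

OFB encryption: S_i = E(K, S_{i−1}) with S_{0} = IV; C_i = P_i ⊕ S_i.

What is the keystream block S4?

C1: S = E(K, 0xF7) = 0xDB; 0x76 ⊕ 0xDB = 0xAD.
C2: S = E(K, 0xDB) = 0xAF; 0xA3 ⊕ 0xAF = 0x0C.
C3: S = E(K, 0xAF) = 0x03; 0x72 ⊕ 0x03 = 0x71.
C4: S = E(K, 0x03) = 0x67; 0xF6 ⊕ 0x67 = 0x91.
So S4 = 0x67.

0x67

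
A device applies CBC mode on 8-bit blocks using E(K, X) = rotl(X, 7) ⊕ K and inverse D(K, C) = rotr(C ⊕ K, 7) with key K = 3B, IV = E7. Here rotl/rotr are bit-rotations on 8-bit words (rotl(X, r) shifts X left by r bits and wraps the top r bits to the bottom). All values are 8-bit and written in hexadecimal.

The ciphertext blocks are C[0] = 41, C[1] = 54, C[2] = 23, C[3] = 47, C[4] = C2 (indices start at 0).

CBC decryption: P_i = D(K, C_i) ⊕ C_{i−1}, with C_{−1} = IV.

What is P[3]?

P[3] = DB

P[3]: D(K, 47) = F8; F8 ⊕ 23 = DB.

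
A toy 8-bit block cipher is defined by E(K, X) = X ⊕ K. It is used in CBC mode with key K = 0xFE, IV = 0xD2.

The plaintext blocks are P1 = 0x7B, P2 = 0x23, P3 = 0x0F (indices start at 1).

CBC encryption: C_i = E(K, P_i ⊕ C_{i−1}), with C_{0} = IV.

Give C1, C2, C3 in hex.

C1: P1 ⊕ 0xD2 = 0xA9; E(K, 0xA9) = 0x57.
C2: P2 ⊕ 0x57 = 0x74; E(K, 0x74) = 0x8A.
C3: P3 ⊕ 0x8A = 0x85; E(K, 0x85) = 0x7B.

C1 = 0x57, C2 = 0x8A, C3 = 0x7B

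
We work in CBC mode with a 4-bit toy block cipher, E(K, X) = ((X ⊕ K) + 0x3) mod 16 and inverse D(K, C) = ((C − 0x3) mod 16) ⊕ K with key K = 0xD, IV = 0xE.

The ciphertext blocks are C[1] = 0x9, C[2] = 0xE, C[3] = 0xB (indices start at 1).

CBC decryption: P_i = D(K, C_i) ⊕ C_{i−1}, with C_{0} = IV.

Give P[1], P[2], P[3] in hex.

P[1] = 0x5, P[2] = 0xF, P[3] = 0xB

P[1]: D(K, 0x9) = 0xB; 0xB ⊕ 0xE = 0x5.
P[2]: D(K, 0xE) = 0x6; 0x6 ⊕ 0x9 = 0xF.
P[3]: D(K, 0xB) = 0x5; 0x5 ⊕ 0xE = 0xB.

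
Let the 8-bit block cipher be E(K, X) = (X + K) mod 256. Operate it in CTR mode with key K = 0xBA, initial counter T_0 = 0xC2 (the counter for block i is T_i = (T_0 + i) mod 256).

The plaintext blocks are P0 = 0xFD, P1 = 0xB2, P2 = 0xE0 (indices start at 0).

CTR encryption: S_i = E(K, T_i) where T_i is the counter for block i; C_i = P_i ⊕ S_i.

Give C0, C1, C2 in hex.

C0: T = 0xC2, S = E(K, T) = 0x7C; 0xFD ⊕ 0x7C = 0x81.
C1: T = 0xC3, S = E(K, T) = 0x7D; 0xB2 ⊕ 0x7D = 0xCF.
C2: T = 0xC4, S = E(K, T) = 0x7E; 0xE0 ⊕ 0x7E = 0x9E.

C0 = 0x81, C1 = 0xCF, C2 = 0x9E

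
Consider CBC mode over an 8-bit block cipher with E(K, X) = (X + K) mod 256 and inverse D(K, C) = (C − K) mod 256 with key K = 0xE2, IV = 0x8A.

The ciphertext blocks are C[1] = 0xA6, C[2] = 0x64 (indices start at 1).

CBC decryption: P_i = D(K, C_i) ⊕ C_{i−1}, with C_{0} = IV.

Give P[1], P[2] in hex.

P[1]: D(K, 0xA6) = 0xC4; 0xC4 ⊕ 0x8A = 0x4E.
P[2]: D(K, 0x64) = 0x82; 0x82 ⊕ 0xA6 = 0x24.

P[1] = 0x4E, P[2] = 0x24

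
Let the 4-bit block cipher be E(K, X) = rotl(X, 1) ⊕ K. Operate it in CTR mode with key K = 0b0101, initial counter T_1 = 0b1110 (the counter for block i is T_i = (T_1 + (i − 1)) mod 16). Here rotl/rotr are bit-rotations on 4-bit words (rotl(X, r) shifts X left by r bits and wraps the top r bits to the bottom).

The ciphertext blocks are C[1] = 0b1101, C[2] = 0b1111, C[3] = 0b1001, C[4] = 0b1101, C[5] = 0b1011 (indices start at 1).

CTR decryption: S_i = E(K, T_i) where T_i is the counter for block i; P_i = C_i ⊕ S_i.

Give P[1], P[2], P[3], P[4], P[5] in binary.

P[1]: T = 0b1110, S = E(K, T) = 0b1000; 0b1101 ⊕ 0b1000 = 0b0101.
P[2]: T = 0b1111, S = E(K, T) = 0b1010; 0b1111 ⊕ 0b1010 = 0b0101.
P[3]: T = 0b0000, S = E(K, T) = 0b0101; 0b1001 ⊕ 0b0101 = 0b1100.
P[4]: T = 0b0001, S = E(K, T) = 0b0111; 0b1101 ⊕ 0b0111 = 0b1010.
P[5]: T = 0b0010, S = E(K, T) = 0b0001; 0b1011 ⊕ 0b0001 = 0b1010.

P[1] = 0b0101, P[2] = 0b0101, P[3] = 0b1100, P[4] = 0b1010, P[5] = 0b1010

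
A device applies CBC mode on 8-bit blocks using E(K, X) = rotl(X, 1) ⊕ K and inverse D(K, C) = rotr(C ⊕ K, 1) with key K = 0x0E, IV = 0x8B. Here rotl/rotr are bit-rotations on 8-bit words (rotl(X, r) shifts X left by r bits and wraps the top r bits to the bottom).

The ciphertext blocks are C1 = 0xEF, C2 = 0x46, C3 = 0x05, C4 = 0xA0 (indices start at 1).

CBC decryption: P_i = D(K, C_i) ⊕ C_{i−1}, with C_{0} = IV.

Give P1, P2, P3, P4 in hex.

P1 = 0x7B, P2 = 0xCB, P3 = 0xC3, P4 = 0x52

P1: D(K, 0xEF) = 0xF0; 0xF0 ⊕ 0x8B = 0x7B.
P2: D(K, 0x46) = 0x24; 0x24 ⊕ 0xEF = 0xCB.
P3: D(K, 0x05) = 0x85; 0x85 ⊕ 0x46 = 0xC3.
P4: D(K, 0xA0) = 0x57; 0x57 ⊕ 0x05 = 0x52.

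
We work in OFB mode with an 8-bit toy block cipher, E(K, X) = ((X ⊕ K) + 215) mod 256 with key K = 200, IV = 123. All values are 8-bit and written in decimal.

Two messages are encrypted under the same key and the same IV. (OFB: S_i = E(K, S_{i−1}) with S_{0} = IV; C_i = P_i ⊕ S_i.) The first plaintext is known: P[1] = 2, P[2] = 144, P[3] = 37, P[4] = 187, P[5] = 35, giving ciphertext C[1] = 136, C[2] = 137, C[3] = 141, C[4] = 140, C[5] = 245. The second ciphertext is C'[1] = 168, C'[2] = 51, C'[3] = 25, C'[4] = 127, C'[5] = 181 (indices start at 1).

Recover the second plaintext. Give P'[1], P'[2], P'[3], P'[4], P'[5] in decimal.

P'[1] = 34, P'[2] = 42, P'[3] = 177, P'[4] = 72, P'[5] = 99

In OFB with a reused IV, both messages share the same keystream S_i, so C_i ⊕ C'_i = P_i ⊕ P'_i and thus P'_i = P_i ⊕ C_i ⊕ C'_i.
P'[1]: 2 ⊕ 136 ⊕ 168 = 34.
P'[2]: 144 ⊕ 137 ⊕ 51 = 42.
P'[3]: 37 ⊕ 141 ⊕ 25 = 177.
P'[4]: 187 ⊕ 140 ⊕ 127 = 72.
P'[5]: 35 ⊕ 245 ⊕ 181 = 99.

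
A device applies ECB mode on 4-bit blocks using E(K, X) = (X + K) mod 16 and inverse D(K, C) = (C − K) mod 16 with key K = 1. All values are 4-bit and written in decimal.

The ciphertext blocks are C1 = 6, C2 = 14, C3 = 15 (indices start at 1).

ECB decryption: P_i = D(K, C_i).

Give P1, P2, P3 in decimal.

P1 = 5, P2 = 13, P3 = 14

P1: D(K, 6) = 5.
P2: D(K, 14) = 13.
P3: D(K, 15) = 14.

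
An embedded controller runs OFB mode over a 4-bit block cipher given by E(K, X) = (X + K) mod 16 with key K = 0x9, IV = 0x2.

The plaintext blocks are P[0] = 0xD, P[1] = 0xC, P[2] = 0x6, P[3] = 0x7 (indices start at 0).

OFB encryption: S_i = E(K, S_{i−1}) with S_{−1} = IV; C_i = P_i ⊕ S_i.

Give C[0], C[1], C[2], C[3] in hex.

C[0]: S = E(K, 0x2) = 0xB; 0xD ⊕ 0xB = 0x6.
C[1]: S = E(K, 0xB) = 0x4; 0xC ⊕ 0x4 = 0x8.
C[2]: S = E(K, 0x4) = 0xD; 0x6 ⊕ 0xD = 0xB.
C[3]: S = E(K, 0xD) = 0x6; 0x7 ⊕ 0x6 = 0x1.

C[0] = 0x6, C[1] = 0x8, C[2] = 0xB, C[3] = 0x1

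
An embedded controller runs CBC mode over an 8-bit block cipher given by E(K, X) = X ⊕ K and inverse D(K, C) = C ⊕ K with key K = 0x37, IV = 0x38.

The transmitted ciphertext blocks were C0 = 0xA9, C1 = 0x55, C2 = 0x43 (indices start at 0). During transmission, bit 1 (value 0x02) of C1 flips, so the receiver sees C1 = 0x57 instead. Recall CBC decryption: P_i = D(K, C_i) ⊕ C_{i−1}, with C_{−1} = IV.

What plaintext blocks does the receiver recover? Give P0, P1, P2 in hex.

Only C1 changed, to 0x57. In CBC, a change in C_i garbles P_i and flips the same bit in P_{i+1}. Decrypting the received ciphertext:
P0: D(K, 0xA9) = 0x9E; 0x9E ⊕ 0x38 = 0xA6.
P1: D(K, 0x57) = 0x60; 0x60 ⊕ 0xA9 = 0xC9.
P2: D(K, 0x43) = 0x74; 0x74 ⊕ 0x57 = 0x23.
Blocks that differ from the original plaintext: P1, P2.

P0 = 0xA6, P1 = 0xC9, P2 = 0x23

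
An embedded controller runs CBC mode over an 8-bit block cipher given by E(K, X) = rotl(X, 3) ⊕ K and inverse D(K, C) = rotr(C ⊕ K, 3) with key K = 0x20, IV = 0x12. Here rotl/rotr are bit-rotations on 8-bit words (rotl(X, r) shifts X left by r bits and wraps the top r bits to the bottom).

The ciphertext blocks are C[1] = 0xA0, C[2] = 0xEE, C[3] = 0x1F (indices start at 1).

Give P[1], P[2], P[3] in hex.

P[1] = 0x02, P[2] = 0x79, P[3] = 0x09

CBC decryption: P_i = D(K, C_i) ⊕ C_{i−1}, with C_{0} = IV.
P[1]: D(K, 0xA0) = 0x10; 0x10 ⊕ 0x12 = 0x02.
P[2]: D(K, 0xEE) = 0xD9; 0xD9 ⊕ 0xA0 = 0x79.
P[3]: D(K, 0x1F) = 0xE7; 0xE7 ⊕ 0xEE = 0x09.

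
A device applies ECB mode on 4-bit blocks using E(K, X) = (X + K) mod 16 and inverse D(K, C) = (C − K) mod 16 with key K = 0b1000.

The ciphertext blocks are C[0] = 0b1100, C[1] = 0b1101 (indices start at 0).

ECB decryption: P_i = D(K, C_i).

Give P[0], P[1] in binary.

P[0] = 0b0100, P[1] = 0b0101

P[0]: D(K, 0b1100) = 0b0100.
P[1]: D(K, 0b1101) = 0b0101.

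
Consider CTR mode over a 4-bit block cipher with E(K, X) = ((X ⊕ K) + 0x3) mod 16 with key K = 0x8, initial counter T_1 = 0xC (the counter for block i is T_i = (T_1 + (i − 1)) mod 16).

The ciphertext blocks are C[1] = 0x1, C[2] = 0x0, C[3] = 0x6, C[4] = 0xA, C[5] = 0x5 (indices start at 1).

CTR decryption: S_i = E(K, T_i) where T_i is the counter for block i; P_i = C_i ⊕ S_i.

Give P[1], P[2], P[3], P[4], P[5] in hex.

P[1] = 0x6, P[2] = 0x8, P[3] = 0xF, P[4] = 0x0, P[5] = 0xE

P[1]: T = 0xC, S = E(K, T) = 0x7; 0x1 ⊕ 0x7 = 0x6.
P[2]: T = 0xD, S = E(K, T) = 0x8; 0x0 ⊕ 0x8 = 0x8.
P[3]: T = 0xE, S = E(K, T) = 0x9; 0x6 ⊕ 0x9 = 0xF.
P[4]: T = 0xF, S = E(K, T) = 0xA; 0xA ⊕ 0xA = 0x0.
P[5]: T = 0x0, S = E(K, T) = 0xB; 0x5 ⊕ 0xB = 0xE.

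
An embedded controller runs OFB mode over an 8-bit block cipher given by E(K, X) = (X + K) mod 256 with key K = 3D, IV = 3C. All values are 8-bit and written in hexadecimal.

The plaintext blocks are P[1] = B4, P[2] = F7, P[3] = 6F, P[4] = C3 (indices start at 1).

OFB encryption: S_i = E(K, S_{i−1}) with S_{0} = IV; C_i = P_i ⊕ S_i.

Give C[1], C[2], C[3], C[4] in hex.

C[1]: S = E(K, 3C) = 79; B4 ⊕ 79 = CD.
C[2]: S = E(K, 79) = B6; F7 ⊕ B6 = 41.
C[3]: S = E(K, B6) = F3; 6F ⊕ F3 = 9C.
C[4]: S = E(K, F3) = 30; C3 ⊕ 30 = F3.

C[1] = CD, C[2] = 41, C[3] = 9C, C[4] = F3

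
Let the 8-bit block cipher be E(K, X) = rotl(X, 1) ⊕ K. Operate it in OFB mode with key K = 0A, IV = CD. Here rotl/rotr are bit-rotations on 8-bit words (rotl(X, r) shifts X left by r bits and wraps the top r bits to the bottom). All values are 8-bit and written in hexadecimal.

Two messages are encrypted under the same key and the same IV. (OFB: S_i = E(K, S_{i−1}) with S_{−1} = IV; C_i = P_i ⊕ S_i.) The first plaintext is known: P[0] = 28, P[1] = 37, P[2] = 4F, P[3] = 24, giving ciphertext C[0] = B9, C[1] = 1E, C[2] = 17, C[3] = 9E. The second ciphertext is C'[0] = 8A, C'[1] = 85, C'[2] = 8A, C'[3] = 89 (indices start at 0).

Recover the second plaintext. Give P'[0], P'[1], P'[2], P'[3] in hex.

P'[0] = 1B, P'[1] = AC, P'[2] = D2, P'[3] = 33

In OFB with a reused IV, both messages share the same keystream S_i, so C_i ⊕ C'_i = P_i ⊕ P'_i and thus P'_i = P_i ⊕ C_i ⊕ C'_i.
P'[0]: 28 ⊕ B9 ⊕ 8A = 1B.
P'[1]: 37 ⊕ 1E ⊕ 85 = AC.
P'[2]: 4F ⊕ 17 ⊕ 8A = D2.
P'[3]: 24 ⊕ 9E ⊕ 89 = 33.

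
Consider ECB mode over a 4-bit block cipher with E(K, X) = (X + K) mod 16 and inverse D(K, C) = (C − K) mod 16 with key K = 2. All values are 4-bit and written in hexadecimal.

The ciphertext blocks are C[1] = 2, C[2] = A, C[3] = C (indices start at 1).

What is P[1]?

ECB decryption: P_i = D(K, C_i).
P[1]: D(K, 2) = 0.

P[1] = 0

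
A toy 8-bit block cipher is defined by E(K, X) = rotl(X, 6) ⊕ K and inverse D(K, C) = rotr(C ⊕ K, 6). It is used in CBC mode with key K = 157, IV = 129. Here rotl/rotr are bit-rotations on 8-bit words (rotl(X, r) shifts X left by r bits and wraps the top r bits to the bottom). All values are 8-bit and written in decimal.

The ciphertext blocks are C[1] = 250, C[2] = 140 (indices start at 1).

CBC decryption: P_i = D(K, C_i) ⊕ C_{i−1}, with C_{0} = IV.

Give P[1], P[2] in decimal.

P[1]: D(K, 250) = 157; 157 ⊕ 129 = 28.
P[2]: D(K, 140) = 68; 68 ⊕ 250 = 190.

P[1] = 28, P[2] = 190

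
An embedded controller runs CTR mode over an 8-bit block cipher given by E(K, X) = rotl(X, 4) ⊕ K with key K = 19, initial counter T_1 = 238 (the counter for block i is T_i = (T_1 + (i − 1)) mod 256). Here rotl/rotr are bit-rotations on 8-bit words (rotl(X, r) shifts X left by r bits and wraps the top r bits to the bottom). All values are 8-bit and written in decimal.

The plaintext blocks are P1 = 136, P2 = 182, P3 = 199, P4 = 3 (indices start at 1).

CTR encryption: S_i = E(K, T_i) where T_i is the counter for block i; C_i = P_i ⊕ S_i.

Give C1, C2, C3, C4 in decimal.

C1 = 117, C2 = 91, C3 = 219, C4 = 15

C1: T = 238, S = E(K, T) = 253; 136 ⊕ 253 = 117.
C2: T = 239, S = E(K, T) = 237; 182 ⊕ 237 = 91.
C3: T = 240, S = E(K, T) = 28; 199 ⊕ 28 = 219.
C4: T = 241, S = E(K, T) = 12; 3 ⊕ 12 = 15.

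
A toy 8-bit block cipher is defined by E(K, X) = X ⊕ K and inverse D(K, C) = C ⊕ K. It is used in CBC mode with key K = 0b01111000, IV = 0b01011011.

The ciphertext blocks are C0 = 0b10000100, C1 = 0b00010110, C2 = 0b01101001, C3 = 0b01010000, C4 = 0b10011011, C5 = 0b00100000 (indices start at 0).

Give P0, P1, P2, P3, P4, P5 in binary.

P0 = 0b10100111, P1 = 0b11101010, P2 = 0b00000111, P3 = 0b01000001, P4 = 0b10110011, P5 = 0b11000011

CBC decryption: P_i = D(K, C_i) ⊕ C_{i−1}, with C_{−1} = IV.
P0: D(K, 0b10000100) = 0b11111100; 0b11111100 ⊕ 0b01011011 = 0b10100111.
P1: D(K, 0b00010110) = 0b01101110; 0b01101110 ⊕ 0b10000100 = 0b11101010.
P2: D(K, 0b01101001) = 0b00010001; 0b00010001 ⊕ 0b00010110 = 0b00000111.
P3: D(K, 0b01010000) = 0b00101000; 0b00101000 ⊕ 0b01101001 = 0b01000001.
P4: D(K, 0b10011011) = 0b11100011; 0b11100011 ⊕ 0b01010000 = 0b10110011.
P5: D(K, 0b00100000) = 0b01011000; 0b01011000 ⊕ 0b10011011 = 0b11000011.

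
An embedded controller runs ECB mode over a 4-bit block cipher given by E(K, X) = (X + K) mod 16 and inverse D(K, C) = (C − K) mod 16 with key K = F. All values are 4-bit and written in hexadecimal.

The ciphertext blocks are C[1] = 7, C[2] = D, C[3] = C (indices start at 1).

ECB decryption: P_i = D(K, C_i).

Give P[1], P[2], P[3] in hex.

P[1] = 8, P[2] = E, P[3] = D

P[1]: D(K, 7) = 8.
P[2]: D(K, D) = E.
P[3]: D(K, C) = D.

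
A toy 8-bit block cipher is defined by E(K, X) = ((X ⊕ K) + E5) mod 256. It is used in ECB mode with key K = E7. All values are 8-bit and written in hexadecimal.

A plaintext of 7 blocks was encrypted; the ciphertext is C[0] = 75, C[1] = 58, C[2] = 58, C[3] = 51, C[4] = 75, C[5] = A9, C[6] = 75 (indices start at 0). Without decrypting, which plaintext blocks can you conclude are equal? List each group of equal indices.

ECB encrypts each block independently with the same key, so equal ciphertext blocks imply equal plaintext blocks.
C[0] = C[4] = C[6] = 75, so P[0] = P[4] = P[6].
C[1] = C[2] = 58, so P[1] = P[2].

P[0] = P[4] = P[6]; P[1] = P[2]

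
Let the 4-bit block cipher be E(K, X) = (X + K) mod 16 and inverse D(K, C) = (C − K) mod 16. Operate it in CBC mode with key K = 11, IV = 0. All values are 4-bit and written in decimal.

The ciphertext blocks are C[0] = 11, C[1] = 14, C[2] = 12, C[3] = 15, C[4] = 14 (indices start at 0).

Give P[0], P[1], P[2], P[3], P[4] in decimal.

P[0] = 0, P[1] = 8, P[2] = 15, P[3] = 8, P[4] = 12

CBC decryption: P_i = D(K, C_i) ⊕ C_{i−1}, with C_{−1} = IV.
P[0]: D(K, 11) = 0; 0 ⊕ 0 = 0.
P[1]: D(K, 14) = 3; 3 ⊕ 11 = 8.
P[2]: D(K, 12) = 1; 1 ⊕ 14 = 15.
P[3]: D(K, 15) = 4; 4 ⊕ 12 = 8.
P[4]: D(K, 14) = 3; 3 ⊕ 15 = 12.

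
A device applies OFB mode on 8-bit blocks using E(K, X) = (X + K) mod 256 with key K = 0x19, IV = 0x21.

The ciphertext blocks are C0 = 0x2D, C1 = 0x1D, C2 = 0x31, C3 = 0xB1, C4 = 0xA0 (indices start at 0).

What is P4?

P4 = 0x3E

OFB decryption: S_i = E(K, S_{i−1}) with S_{−1} = IV; P_i = C_i ⊕ S_i.
P0: S = E(K, 0x21) = 0x3A; 0x2D ⊕ 0x3A = 0x17.
P1: S = E(K, 0x3A) = 0x53; 0x1D ⊕ 0x53 = 0x4E.
P2: S = E(K, 0x53) = 0x6C; 0x31 ⊕ 0x6C = 0x5D.
P3: S = E(K, 0x6C) = 0x85; 0xB1 ⊕ 0x85 = 0x34.
P4: S = E(K, 0x85) = 0x9E; 0xA0 ⊕ 0x9E = 0x3E.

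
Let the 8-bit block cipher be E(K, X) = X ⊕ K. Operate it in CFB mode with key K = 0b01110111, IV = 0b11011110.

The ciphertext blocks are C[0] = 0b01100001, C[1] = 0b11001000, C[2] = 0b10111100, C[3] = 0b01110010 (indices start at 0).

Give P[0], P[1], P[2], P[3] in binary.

P[0] = 0b11001000, P[1] = 0b11011110, P[2] = 0b00000011, P[3] = 0b10111001

CFB decryption: P_i = C_i ⊕ E(K, C_{i−1}), with C_{−1} = IV.
P[0]: E(K, 0b11011110) = 0b10101001; 0b01100001 ⊕ 0b10101001 = 0b11001000.
P[1]: E(K, 0b01100001) = 0b00010110; 0b11001000 ⊕ 0b00010110 = 0b11011110.
P[2]: E(K, 0b11001000) = 0b10111111; 0b10111100 ⊕ 0b10111111 = 0b00000011.
P[3]: E(K, 0b10111100) = 0b11001011; 0b01110010 ⊕ 0b11001011 = 0b10111001.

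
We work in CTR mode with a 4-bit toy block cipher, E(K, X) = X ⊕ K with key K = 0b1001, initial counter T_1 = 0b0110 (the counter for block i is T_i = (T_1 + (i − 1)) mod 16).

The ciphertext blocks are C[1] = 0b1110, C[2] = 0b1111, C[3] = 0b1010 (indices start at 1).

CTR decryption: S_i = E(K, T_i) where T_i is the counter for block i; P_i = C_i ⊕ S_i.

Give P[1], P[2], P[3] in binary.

P[1]: T = 0b0110, S = E(K, T) = 0b1111; 0b1110 ⊕ 0b1111 = 0b0001.
P[2]: T = 0b0111, S = E(K, T) = 0b1110; 0b1111 ⊕ 0b1110 = 0b0001.
P[3]: T = 0b1000, S = E(K, T) = 0b0001; 0b1010 ⊕ 0b0001 = 0b1011.

P[1] = 0b0001, P[2] = 0b0001, P[3] = 0b1011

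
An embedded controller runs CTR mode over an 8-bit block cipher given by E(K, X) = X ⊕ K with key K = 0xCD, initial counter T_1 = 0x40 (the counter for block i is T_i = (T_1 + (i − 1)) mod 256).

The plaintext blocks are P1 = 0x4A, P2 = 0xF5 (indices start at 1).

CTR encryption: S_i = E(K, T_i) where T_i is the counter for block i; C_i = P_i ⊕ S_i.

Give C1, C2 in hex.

C1: T = 0x40, S = E(K, T) = 0x8D; 0x4A ⊕ 0x8D = 0xC7.
C2: T = 0x41, S = E(K, T) = 0x8C; 0xF5 ⊕ 0x8C = 0x79.

C1 = 0xC7, C2 = 0x79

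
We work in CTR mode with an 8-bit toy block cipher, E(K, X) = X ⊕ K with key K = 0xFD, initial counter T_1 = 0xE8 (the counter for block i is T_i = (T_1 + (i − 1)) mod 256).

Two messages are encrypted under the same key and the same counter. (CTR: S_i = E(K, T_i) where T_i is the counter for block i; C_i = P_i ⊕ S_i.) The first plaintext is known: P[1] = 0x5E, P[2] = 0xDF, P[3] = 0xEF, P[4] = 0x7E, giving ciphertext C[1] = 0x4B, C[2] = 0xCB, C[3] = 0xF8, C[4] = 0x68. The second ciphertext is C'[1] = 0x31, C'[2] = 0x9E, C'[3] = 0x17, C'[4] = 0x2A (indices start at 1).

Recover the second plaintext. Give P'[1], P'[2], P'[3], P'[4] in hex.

P'[1] = 0x24, P'[2] = 0x8A, P'[3] = 0x00, P'[4] = 0x3C

In CTR with a reused counter, both messages share the same keystream S_i, so C_i ⊕ C'_i = P_i ⊕ P'_i and thus P'_i = P_i ⊕ C_i ⊕ C'_i.
P'[1]: 0x5E ⊕ 0x4B ⊕ 0x31 = 0x24.
P'[2]: 0xDF ⊕ 0xCB ⊕ 0x9E = 0x8A.
P'[3]: 0xEF ⊕ 0xF8 ⊕ 0x17 = 0x00.
P'[4]: 0x7E ⊕ 0x68 ⊕ 0x2A = 0x3C.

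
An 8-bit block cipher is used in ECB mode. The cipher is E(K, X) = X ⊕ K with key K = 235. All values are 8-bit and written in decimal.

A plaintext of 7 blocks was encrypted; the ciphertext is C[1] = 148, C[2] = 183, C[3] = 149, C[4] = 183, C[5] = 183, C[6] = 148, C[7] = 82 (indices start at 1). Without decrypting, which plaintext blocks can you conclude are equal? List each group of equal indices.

P[1] = P[6]; P[2] = P[4] = P[5]

ECB encrypts each block independently with the same key, so equal ciphertext blocks imply equal plaintext blocks.
C[1] = C[6] = 148, so P[1] = P[6].
C[2] = C[4] = C[5] = 183, so P[2] = P[4] = P[5].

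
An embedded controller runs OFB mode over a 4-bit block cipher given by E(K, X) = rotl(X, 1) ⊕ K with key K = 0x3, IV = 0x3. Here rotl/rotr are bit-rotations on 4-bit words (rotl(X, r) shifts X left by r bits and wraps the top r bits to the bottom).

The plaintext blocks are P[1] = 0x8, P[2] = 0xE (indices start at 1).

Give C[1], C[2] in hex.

OFB encryption: S_i = E(K, S_{i−1}) with S_{0} = IV; C_i = P_i ⊕ S_i.
C[1]: S = E(K, 0x3) = 0x5; 0x8 ⊕ 0x5 = 0xD.
C[2]: S = E(K, 0x5) = 0x9; 0xE ⊕ 0x9 = 0x7.

C[1] = 0xD, C[2] = 0x7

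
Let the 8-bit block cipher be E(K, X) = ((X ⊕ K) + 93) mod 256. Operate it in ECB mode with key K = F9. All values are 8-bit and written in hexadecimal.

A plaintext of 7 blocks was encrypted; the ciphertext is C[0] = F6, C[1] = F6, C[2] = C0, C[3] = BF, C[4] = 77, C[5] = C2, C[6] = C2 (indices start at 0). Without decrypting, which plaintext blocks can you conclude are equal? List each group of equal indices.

P[0] = P[1]; P[5] = P[6]

ECB encrypts each block independently with the same key, so equal ciphertext blocks imply equal plaintext blocks.
C[0] = C[1] = F6, so P[0] = P[1].
C[5] = C[6] = C2, so P[5] = P[6].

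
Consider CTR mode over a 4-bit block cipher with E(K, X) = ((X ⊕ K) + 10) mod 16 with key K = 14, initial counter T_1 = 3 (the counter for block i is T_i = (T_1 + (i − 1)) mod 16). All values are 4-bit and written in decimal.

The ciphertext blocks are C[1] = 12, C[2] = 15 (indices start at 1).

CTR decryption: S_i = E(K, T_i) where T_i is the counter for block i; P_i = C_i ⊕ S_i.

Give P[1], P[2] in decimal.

P[1] = 11, P[2] = 11

P[1]: T = 3, S = E(K, T) = 7; 12 ⊕ 7 = 11.
P[2]: T = 4, S = E(K, T) = 4; 15 ⊕ 4 = 11.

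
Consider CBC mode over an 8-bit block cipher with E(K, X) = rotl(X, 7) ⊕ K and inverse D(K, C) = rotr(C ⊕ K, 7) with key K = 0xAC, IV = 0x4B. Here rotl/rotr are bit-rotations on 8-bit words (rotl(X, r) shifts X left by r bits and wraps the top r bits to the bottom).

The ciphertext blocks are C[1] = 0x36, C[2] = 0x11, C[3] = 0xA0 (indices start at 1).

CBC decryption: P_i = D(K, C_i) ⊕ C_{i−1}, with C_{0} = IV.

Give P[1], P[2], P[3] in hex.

P[1]: D(K, 0x36) = 0x35; 0x35 ⊕ 0x4B = 0x7E.
P[2]: D(K, 0x11) = 0x7B; 0x7B ⊕ 0x36 = 0x4D.
P[3]: D(K, 0xA0) = 0x18; 0x18 ⊕ 0x11 = 0x09.

P[1] = 0x7E, P[2] = 0x4D, P[3] = 0x09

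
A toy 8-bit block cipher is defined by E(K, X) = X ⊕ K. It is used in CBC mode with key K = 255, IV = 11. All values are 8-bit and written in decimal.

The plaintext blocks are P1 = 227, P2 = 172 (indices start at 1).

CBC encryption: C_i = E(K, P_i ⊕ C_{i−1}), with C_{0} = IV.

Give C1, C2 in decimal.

C1 = 23, C2 = 68

C1: P1 ⊕ 11 = 232; E(K, 232) = 23.
C2: P2 ⊕ 23 = 187; E(K, 187) = 68.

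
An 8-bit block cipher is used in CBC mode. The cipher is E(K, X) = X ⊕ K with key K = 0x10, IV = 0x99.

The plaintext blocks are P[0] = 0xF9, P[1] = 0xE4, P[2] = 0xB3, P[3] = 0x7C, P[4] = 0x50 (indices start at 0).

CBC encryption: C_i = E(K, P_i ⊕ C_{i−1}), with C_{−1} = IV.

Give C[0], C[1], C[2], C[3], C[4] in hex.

C[0]: P[0] ⊕ 0x99 = 0x60; E(K, 0x60) = 0x70.
C[1]: P[1] ⊕ 0x70 = 0x94; E(K, 0x94) = 0x84.
C[2]: P[2] ⊕ 0x84 = 0x37; E(K, 0x37) = 0x27.
C[3]: P[3] ⊕ 0x27 = 0x5B; E(K, 0x5B) = 0x4B.
C[4]: P[4] ⊕ 0x4B = 0x1B; E(K, 0x1B) = 0x0B.

C[0] = 0x70, C[1] = 0x84, C[2] = 0x27, C[3] = 0x4B, C[4] = 0x0B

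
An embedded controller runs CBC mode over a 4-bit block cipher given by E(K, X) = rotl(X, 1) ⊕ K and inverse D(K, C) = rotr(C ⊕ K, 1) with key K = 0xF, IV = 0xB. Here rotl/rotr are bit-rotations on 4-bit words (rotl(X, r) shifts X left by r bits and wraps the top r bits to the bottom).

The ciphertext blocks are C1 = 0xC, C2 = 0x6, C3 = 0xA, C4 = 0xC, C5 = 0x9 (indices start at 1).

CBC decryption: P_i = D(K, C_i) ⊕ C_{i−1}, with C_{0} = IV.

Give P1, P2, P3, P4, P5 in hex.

P1 = 0x2, P2 = 0x0, P3 = 0xC, P4 = 0x3, P5 = 0xF

P1: D(K, 0xC) = 0x9; 0x9 ⊕ 0xB = 0x2.
P2: D(K, 0x6) = 0xC; 0xC ⊕ 0xC = 0x0.
P3: D(K, 0xA) = 0xA; 0xA ⊕ 0x6 = 0xC.
P4: D(K, 0xC) = 0x9; 0x9 ⊕ 0xA = 0x3.
P5: D(K, 0x9) = 0x3; 0x3 ⊕ 0xC = 0xF.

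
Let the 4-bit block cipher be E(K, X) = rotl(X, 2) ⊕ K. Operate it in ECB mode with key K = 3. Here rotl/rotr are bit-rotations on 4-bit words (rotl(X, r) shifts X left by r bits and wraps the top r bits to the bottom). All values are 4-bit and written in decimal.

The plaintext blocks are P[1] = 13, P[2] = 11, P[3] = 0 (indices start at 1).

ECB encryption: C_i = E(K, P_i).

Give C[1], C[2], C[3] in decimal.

C[1]: E(K, 13) = 4.
C[2]: E(K, 11) = 13.
C[3]: E(K, 0) = 3.

C[1] = 4, C[2] = 13, C[3] = 3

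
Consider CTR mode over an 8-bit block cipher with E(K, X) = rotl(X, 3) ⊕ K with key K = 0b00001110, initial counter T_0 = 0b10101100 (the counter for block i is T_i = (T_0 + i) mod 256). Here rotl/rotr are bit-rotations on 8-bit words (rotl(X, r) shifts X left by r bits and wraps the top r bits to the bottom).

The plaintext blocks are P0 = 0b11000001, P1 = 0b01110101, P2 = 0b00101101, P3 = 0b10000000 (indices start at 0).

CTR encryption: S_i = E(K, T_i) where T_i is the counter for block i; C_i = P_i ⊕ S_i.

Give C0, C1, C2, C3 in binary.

C0: T = 0b10101100, S = E(K, T) = 0b01101011; 0b11000001 ⊕ 0b01101011 = 0b10101010.
C1: T = 0b10101101, S = E(K, T) = 0b01100011; 0b01110101 ⊕ 0b01100011 = 0b00010110.
C2: T = 0b10101110, S = E(K, T) = 0b01111011; 0b00101101 ⊕ 0b01111011 = 0b01010110.
C3: T = 0b10101111, S = E(K, T) = 0b01110011; 0b10000000 ⊕ 0b01110011 = 0b11110011.

C0 = 0b10101010, C1 = 0b00010110, C2 = 0b01010110, C3 = 0b11110011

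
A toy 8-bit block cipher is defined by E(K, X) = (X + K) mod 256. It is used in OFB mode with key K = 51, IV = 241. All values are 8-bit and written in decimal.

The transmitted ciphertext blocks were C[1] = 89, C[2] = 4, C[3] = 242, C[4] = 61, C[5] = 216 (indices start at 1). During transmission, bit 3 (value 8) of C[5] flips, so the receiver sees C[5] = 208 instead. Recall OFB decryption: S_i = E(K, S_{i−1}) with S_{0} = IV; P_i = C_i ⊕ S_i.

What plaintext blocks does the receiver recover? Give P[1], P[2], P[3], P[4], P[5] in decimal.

P[1] = 125, P[2] = 83, P[3] = 120, P[4] = 128, P[5] = 32

Only C[5] changed, to 208. In OFB, a change in C_i flips the same bit in P_i only; the keystream is unaffected. Decrypting the received ciphertext:
P[1]: S = E(K, 241) = 36; 89 ⊕ 36 = 125.
P[2]: S = E(K, 36) = 87; 4 ⊕ 87 = 83.
P[3]: S = E(K, 87) = 138; 242 ⊕ 138 = 120.
P[4]: S = E(K, 138) = 189; 61 ⊕ 189 = 128.
P[5]: S = E(K, 189) = 240; 208 ⊕ 240 = 32.
Blocks that differ from the original plaintext: P[5].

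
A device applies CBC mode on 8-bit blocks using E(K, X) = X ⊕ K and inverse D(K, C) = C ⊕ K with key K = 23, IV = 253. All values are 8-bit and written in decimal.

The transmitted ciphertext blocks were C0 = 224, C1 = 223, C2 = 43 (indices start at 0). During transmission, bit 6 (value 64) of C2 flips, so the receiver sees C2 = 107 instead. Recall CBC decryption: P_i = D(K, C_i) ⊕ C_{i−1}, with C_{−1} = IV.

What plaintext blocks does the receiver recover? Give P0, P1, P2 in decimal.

P0 = 10, P1 = 40, P2 = 163

Only C2 changed, to 107. In CBC, a change in C_i garbles P_i and flips the same bit in P_{i+1}. Decrypting the received ciphertext:
P0: D(K, 224) = 247; 247 ⊕ 253 = 10.
P1: D(K, 223) = 200; 200 ⊕ 224 = 40.
P2: D(K, 107) = 124; 124 ⊕ 223 = 163.
Blocks that differ from the original plaintext: P2.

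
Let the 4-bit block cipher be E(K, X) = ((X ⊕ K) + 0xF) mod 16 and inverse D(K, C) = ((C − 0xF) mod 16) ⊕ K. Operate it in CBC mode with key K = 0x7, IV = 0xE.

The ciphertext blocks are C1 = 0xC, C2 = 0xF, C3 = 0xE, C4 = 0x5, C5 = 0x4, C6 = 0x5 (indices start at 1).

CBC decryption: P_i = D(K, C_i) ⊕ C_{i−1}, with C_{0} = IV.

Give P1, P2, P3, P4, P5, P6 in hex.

P1 = 0x4, P2 = 0xB, P3 = 0x7, P4 = 0xF, P5 = 0x7, P6 = 0x5

P1: D(K, 0xC) = 0xA; 0xA ⊕ 0xE = 0x4.
P2: D(K, 0xF) = 0x7; 0x7 ⊕ 0xC = 0xB.
P3: D(K, 0xE) = 0x8; 0x8 ⊕ 0xF = 0x7.
P4: D(K, 0x5) = 0x1; 0x1 ⊕ 0xE = 0xF.
P5: D(K, 0x4) = 0x2; 0x2 ⊕ 0x5 = 0x7.
P6: D(K, 0x5) = 0x1; 0x1 ⊕ 0x4 = 0x5.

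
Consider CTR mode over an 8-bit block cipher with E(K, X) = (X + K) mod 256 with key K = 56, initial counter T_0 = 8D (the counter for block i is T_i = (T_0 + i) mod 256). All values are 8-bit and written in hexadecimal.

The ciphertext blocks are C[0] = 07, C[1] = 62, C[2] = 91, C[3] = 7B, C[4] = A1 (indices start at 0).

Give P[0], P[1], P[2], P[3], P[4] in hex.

P[0] = E4, P[1] = 86, P[2] = 74, P[3] = 9D, P[4] = 46

CTR decryption: S_i = E(K, T_i) where T_i is the counter for block i; P_i = C_i ⊕ S_i.
P[0]: T = 8D, S = E(K, T) = E3; 07 ⊕ E3 = E4.
P[1]: T = 8E, S = E(K, T) = E4; 62 ⊕ E4 = 86.
P[2]: T = 8F, S = E(K, T) = E5; 91 ⊕ E5 = 74.
P[3]: T = 90, S = E(K, T) = E6; 7B ⊕ E6 = 9D.
P[4]: T = 91, S = E(K, T) = E7; A1 ⊕ E7 = 46.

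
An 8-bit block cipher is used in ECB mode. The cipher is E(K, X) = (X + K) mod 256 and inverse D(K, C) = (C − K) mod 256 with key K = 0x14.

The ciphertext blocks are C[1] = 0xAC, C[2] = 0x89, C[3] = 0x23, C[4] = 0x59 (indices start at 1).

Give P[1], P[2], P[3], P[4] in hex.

ECB decryption: P_i = D(K, C_i).
P[1]: D(K, 0xAC) = 0x98.
P[2]: D(K, 0x89) = 0x75.
P[3]: D(K, 0x23) = 0x0F.
P[4]: D(K, 0x59) = 0x45.

P[1] = 0x98, P[2] = 0x75, P[3] = 0x0F, P[4] = 0x45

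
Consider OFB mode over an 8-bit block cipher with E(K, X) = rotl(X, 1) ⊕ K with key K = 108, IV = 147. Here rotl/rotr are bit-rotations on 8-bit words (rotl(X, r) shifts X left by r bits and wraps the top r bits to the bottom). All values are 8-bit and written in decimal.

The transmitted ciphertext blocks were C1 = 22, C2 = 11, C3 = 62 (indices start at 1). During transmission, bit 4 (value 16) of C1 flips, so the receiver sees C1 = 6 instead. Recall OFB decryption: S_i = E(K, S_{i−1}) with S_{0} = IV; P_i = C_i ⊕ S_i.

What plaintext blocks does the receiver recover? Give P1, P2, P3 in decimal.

P1 = 77, P2 = 241, P3 = 167

Only C1 changed, to 6. In OFB, a change in C_i flips the same bit in P_i only; the keystream is unaffected. Decrypting the received ciphertext:
P1: S = E(K, 147) = 75; 6 ⊕ 75 = 77.
P2: S = E(K, 75) = 250; 11 ⊕ 250 = 241.
P3: S = E(K, 250) = 153; 62 ⊕ 153 = 167.
Blocks that differ from the original plaintext: P1.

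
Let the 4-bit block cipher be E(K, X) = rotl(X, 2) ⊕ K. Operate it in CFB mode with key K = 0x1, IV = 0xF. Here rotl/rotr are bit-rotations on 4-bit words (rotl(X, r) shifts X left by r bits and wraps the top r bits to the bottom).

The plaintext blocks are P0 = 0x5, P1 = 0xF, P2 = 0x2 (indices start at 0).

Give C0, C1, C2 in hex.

C0 = 0xB, C1 = 0x0, C2 = 0x3

CFB encryption: C_i = P_i ⊕ E(K, C_{i−1}), with C_{−1} = IV.
C0: E(K, 0xF) = 0xE; 0x5 ⊕ 0xE = 0xB.
C1: E(K, 0xB) = 0xF; 0xF ⊕ 0xF = 0x0.
C2: E(K, 0x0) = 0x1; 0x2 ⊕ 0x1 = 0x3.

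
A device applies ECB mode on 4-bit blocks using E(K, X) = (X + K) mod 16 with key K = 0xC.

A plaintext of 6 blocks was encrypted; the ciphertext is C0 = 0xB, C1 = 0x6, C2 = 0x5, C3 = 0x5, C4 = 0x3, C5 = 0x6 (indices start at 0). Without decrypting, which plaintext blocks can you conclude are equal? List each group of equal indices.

ECB encrypts each block independently with the same key, so equal ciphertext blocks imply equal plaintext blocks.
C1 = C5 = 0x6, so P1 = P5.
C2 = C3 = 0x5, so P2 = P3.

P1 = P5; P2 = P3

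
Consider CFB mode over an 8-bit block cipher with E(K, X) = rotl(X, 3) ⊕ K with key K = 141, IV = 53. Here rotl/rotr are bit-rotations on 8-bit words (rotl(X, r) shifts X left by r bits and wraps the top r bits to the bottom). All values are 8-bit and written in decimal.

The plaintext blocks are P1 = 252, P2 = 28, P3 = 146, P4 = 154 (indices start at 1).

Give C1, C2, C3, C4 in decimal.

CFB encryption: C_i = P_i ⊕ E(K, C_{i−1}), with C_{0} = IV.
C1: E(K, 53) = 36; 252 ⊕ 36 = 216.
C2: E(K, 216) = 75; 28 ⊕ 75 = 87.
C3: E(K, 87) = 55; 146 ⊕ 55 = 165.
C4: E(K, 165) = 160; 154 ⊕ 160 = 58.

C1 = 216, C2 = 87, C3 = 165, C4 = 58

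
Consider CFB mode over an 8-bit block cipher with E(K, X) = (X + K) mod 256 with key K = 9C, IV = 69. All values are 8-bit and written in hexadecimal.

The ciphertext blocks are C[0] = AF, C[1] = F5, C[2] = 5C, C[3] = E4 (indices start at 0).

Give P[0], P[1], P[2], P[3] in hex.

CFB decryption: P_i = C_i ⊕ E(K, C_{i−1}), with C_{−1} = IV.
P[0]: E(K, 69) = 05; AF ⊕ 05 = AA.
P[1]: E(K, AF) = 4B; F5 ⊕ 4B = BE.
P[2]: E(K, F5) = 91; 5C ⊕ 91 = CD.
P[3]: E(K, 5C) = F8; E4 ⊕ F8 = 1C.

P[0] = AA, P[1] = BE, P[2] = CD, P[3] = 1C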